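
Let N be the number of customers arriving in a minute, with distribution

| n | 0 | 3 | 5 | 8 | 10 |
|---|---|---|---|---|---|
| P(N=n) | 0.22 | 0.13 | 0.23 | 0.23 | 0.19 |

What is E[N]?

5.28

E[N] = Σ n·P(N=n)
 = 0·0.22 + 3·0.13 + 5·0.23 + 8·0.23 + 10·0.19
 = 0 + 0.39 + 1.15 + 1.84 + 1.9
 = 5.28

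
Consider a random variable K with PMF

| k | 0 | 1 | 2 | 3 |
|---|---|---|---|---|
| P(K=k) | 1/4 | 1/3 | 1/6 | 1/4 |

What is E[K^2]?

3.25

E[K^2] = Σ k^2·P(K=k)
 = 0·1/4 + 1·1/3 + 4·1/6 + 9·1/4
 = 0 + 1/3 + 2/3 + 9/4
 = 13/4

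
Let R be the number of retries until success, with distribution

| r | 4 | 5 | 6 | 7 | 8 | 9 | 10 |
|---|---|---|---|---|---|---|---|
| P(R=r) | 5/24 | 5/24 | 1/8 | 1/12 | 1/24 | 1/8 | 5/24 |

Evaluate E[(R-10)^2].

E[(R-10)^2] = Σ (r-10)^2·P(R=r)
 = 36·5/24 + 25·5/24 + 16·1/8 + 9·1/12 + 4·1/24 + 1·1/8 + 0·5/24
 = 15/2 + 125/24 + 2 + 3/4 + 1/6 + 1/8 + 0
 = 63/4

15.75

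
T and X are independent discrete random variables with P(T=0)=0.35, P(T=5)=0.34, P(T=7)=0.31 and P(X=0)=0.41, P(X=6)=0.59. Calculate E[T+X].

E[T+X] = Σ_t Σ_x (t+x) · P(T=t)P(X=x)
 = 0·0.1435 + 6·0.2065 + 5·0.1394 + 11·0.2006 + 7·0.1271 + 13·0.1829
 = 0 + 1.239 + 0.697 + 2.2066 + 0.8897 + 2.3777
 = 7.41

7.41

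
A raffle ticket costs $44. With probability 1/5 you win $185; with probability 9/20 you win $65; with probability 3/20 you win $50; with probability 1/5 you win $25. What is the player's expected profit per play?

34.75

E[payout] = 185·1/5 + 65·9/20 + 50·3/20 + 25·1/5
 = 37 + 117/4 + 15/2 + 5
 = 315/4
Net = 315/4 - 44 = 139/4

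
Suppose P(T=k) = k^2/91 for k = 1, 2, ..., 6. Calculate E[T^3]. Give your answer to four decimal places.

134.0769

E[T^3] = Σ t^3·P(T=t)
 = 1·1/91 + 8·4/91 + 27·9/91 + 64·16/91 + 125·25/91 + 216·36/91
 = 1/91 + 32/91 + 243/91 + 1024/91 + 3125/91 + 7776/91
 = 1743/13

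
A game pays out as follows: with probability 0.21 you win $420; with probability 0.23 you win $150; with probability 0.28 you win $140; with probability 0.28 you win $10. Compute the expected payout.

164.7

E[payout] = 420·0.21 + 150·0.23 + 140·0.28 + 10·0.28
 = 88.2 + 34.5 + 39.2 + 2.8
 = 164.7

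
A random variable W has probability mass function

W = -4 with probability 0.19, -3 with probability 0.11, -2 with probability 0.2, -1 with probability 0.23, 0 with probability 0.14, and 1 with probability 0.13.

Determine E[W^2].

5.19

E[W^2] = Σ w^2·P(W=w)
 = 16·0.19 + 9·0.11 + 4·0.2 + 1·0.23 + 0·0.14 + 1·0.13
 = 3.04 + 0.99 + 0.8 + 0.23 + 0 + 0.13
 = 5.19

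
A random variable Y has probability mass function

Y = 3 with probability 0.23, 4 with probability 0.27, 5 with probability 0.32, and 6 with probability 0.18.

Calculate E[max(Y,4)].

E[max(Y,4)] = Σ max(y,4)·P(Y=y)
 = 4·0.23 + 4·0.27 + 5·0.32 + 6·0.18
 = 0.92 + 1.08 + 1.6 + 1.08
 = 4.68

4.68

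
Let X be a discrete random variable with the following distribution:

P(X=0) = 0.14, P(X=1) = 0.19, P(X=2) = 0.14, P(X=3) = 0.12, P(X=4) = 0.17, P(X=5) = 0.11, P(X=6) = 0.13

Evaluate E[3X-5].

E[3X-5] = Σ (3x-5)·P(X=x)
 = (-5)·0.14 + (-2)·0.19 + 1·0.14 + 4·0.12 + 7·0.17 + 10·0.11 + 13·0.13
 = (-0.7) + (-0.38) + 0.14 + 0.48 + 1.19 + 1.1 + 1.69
 = 3.52

3.52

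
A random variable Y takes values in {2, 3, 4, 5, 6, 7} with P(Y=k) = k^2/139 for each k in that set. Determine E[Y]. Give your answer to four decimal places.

E[Y] = Σ y·P(Y=y)
 = 2·4/139 + 3·9/139 + 4·16/139 + 5·25/139 + 6·36/139 + 7·49/139
 = 8/139 + 27/139 + 64/139 + 125/139 + 216/139 + 343/139
 = 783/139

5.6331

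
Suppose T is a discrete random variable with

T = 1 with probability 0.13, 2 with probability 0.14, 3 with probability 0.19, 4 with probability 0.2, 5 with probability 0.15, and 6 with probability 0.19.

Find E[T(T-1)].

12.52

E[T(T-1)] = Σ t(t-1)·P(T=t)
 = 0·0.13 + 2·0.14 + 6·0.19 + 12·0.2 + 20·0.15 + 30·0.19
 = 0 + 0.28 + 1.14 + 2.4 + 3 + 5.7
 = 12.52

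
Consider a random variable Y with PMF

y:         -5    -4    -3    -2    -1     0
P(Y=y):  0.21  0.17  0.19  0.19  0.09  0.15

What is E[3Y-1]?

E[3Y-1] = Σ (3y-1)·P(Y=y)
 = (-16)·0.21 + (-13)·0.17 + (-10)·0.19 + (-7)·0.19 + (-4)·0.09 + (-1)·0.15
 = (-3.36) + (-2.21) + (-1.9) + (-1.33) + (-0.36) + (-0.15)
 = -9.31

-9.31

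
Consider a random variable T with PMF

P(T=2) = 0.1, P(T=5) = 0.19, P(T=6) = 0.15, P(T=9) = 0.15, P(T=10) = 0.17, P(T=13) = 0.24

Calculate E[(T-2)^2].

51.38

E[(T-2)^2] = Σ (t-2)^2·P(T=t)
 = 0·0.1 + 9·0.19 + 16·0.15 + 49·0.15 + 64·0.17 + 121·0.24
 = 0 + 1.71 + 2.4 + 7.35 + 10.88 + 29.04
 = 51.38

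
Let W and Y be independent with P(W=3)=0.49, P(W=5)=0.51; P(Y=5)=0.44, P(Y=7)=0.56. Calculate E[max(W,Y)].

6.12

E[max(W,Y)] = Σ_w Σ_y max(w,y) · P(W=w)P(Y=y)
 = 5·0.2156 + 7·0.2744 + 5·0.2244 + 7·0.2856
 = 1.078 + 1.9208 + 1.122 + 1.9992
 = 6.12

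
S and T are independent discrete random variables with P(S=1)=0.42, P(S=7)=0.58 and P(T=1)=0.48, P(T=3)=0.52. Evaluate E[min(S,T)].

1.6032

E[min(S,T)] = Σ_s Σ_t min(s,t) · P(S=s)P(T=t)
 = 1·0.2016 + 1·0.2184 + 1·0.2784 + 3·0.3016
 = 0.2016 + 0.2184 + 0.2784 + 0.9048
 = 1.6032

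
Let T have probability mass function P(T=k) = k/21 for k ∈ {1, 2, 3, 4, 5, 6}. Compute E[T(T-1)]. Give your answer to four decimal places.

16.6667

E[T(T-1)] = Σ t(t-1)·P(T=t)
 = 0·1/21 + 2·2/21 + 6·1/7 + 12·4/21 + 20·5/21 + 30·2/7
 = 0 + 4/21 + 6/7 + 16/7 + 100/21 + 60/7
 = 50/3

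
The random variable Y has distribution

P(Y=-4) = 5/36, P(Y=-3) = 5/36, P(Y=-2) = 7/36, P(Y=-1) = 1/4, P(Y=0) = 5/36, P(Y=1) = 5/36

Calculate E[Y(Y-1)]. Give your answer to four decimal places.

6.1111

E[Y(Y-1)] = Σ y(y-1)·P(Y=y)
 = 20·5/36 + 12·5/36 + 6·7/36 + 2·1/4 + 0·5/36 + 0·5/36
 = 25/9 + 5/3 + 7/6 + 1/2 + 0 + 0
 = 55/9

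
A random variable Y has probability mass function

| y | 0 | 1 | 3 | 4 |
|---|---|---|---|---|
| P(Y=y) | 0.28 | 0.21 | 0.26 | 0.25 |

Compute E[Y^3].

E[Y^3] = Σ y^3·P(Y=y)
 = 0·0.28 + 1·0.21 + 27·0.26 + 64·0.25
 = 0 + 0.21 + 7.02 + 16
 = 23.23

23.23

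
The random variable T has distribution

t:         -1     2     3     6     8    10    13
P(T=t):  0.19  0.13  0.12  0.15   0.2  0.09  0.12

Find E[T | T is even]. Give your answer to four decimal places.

6.4211

P(T is even) = 0.13 + 0.15 + 0.2 + 0.09 = 0.57.
E[T | T is even] = [2·0.13 + 6·0.15 + 8·0.2 + 10·0.09] / 0.57
 = 3.66 / 0.57
 = 122/19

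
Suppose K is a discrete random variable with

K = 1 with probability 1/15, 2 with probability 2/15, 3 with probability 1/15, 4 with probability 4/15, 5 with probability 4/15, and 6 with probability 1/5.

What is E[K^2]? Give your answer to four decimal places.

E[K^2] = Σ k^2·P(K=k)
 = 1·1/15 + 4·2/15 + 9·1/15 + 16·4/15 + 25·4/15 + 36·1/5
 = 1/15 + 8/15 + 3/5 + 64/15 + 20/3 + 36/5
 = 58/3

19.3333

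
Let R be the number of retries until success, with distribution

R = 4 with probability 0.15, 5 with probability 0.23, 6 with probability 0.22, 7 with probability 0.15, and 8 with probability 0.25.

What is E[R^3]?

265.32

E[R^3] = Σ r^3·P(R=r)
 = 64·0.15 + 125·0.23 + 216·0.22 + 343·0.15 + 512·0.25
 = 9.6 + 28.75 + 47.52 + 51.45 + 128
 = 265.32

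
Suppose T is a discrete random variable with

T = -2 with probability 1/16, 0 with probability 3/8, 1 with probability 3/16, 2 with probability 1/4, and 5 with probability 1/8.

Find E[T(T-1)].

E[T(T-1)] = Σ t(t-1)·P(T=t)
 = 6·1/16 + 0·3/8 + 0·3/16 + 2·1/4 + 20·1/8
 = 3/8 + 0 + 0 + 1/2 + 5/2
 = 27/8

3.375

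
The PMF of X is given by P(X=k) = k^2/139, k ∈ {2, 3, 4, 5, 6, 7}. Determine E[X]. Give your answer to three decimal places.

E[X] = Σ x·P(X=x)
 = 2·4/139 + 3·9/139 + 4·16/139 + 5·25/139 + 6·36/139 + 7·49/139
 = 8/139 + 27/139 + 64/139 + 125/139 + 216/139 + 343/139
 = 783/139

5.633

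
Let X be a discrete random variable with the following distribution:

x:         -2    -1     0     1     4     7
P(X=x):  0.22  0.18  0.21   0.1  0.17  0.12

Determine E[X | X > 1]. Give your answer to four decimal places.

5.2414

P(X > 1) = 0.17 + 0.12 = 0.29.
E[X | X > 1] = [4·0.17 + 7·0.12] / 0.29
 = 1.52 / 0.29
 = 152/29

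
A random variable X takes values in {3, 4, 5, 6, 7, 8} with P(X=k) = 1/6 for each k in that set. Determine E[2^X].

E[2^X] = Σ 2^x·P(X=x)
 = 8·1/6 + 16·1/6 + 32·1/6 + 64·1/6 + 128·1/6 + 256·1/6
 = 4/3 + 8/3 + 16/3 + 32/3 + 64/3 + 128/3
 = 84

84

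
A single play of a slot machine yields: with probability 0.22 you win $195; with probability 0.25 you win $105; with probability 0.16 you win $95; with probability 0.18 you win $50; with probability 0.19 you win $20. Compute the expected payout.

97.15

E[payout] = 195·0.22 + 105·0.25 + 95·0.16 + 50·0.18 + 20·0.19
 = 42.9 + 26.25 + 15.2 + 9 + 3.8
 = 97.15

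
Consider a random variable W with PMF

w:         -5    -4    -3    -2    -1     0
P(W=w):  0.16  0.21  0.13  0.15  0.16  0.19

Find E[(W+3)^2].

E[(W+3)^2] = Σ (w+3)^2·P(W=w)
 = 4·0.16 + 1·0.21 + 0·0.13 + 1·0.15 + 4·0.16 + 9·0.19
 = 0.64 + 0.21 + 0 + 0.15 + 0.64 + 1.71
 = 3.35

3.35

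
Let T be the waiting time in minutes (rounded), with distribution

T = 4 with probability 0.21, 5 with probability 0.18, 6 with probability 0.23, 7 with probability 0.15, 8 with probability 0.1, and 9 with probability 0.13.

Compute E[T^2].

E[T^2] = Σ t^2·P(T=t)
 = 16·0.21 + 25·0.18 + 36·0.23 + 49·0.15 + 64·0.1 + 81·0.13
 = 3.36 + 4.5 + 8.28 + 7.35 + 6.4 + 10.53
 = 40.42

40.42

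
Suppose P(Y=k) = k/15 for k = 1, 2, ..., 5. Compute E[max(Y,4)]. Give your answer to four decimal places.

4.3333

E[max(Y,4)] = Σ max(y,4)·P(Y=y)
 = 4·1/15 + 4·2/15 + 4·1/5 + 4·4/15 + 5·1/3
 = 4/15 + 8/15 + 4/5 + 16/15 + 5/3
 = 13/3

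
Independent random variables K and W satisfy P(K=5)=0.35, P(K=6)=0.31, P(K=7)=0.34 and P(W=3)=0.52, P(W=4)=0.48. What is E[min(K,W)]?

3.48

E[min(K,W)] = Σ_k Σ_w min(k,w) · P(K=k)P(W=w)
 = 3·0.182 + 4·0.168 + 3·0.1612 + 4·0.1488 + 3·0.1768 + 4·0.1632
 = 0.546 + 0.672 + 0.4836 + 0.5952 + 0.5304 + 0.6528
 = 3.48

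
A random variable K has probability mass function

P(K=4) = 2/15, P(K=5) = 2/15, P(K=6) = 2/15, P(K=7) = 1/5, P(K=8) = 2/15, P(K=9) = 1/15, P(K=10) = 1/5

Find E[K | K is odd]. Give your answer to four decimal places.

P(K is odd) = 2/15 + 1/5 + 1/15 = 2/5.
E[K | K is odd] = [5·2/15 + 7·1/5 + 9·1/15] / (2/5)
 = 8/3 / (2/5)
 = 20/3

6.6667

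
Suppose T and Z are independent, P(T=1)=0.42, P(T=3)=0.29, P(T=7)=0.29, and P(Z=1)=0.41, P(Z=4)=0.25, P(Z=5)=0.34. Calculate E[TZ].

10.3252

E[TZ] = Σ_t Σ_z tz · P(T=t)P(Z=z)
 = 1·0.1722 + 4·0.105 + 5·0.1428 + 3·0.1189 + 12·0.0725 + 15·0.0986 + 7·0.1189 + 28·0.0725 + 35·0.0986
 = 0.1722 + 0.42 + 0.714 + 0.3567 + 0.87 + 1.479 + 0.8323 + 2.03 + 3.451
 = 10.3252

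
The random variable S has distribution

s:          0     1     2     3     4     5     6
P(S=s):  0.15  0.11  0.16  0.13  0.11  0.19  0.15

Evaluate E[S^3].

68.09

E[S^3] = Σ s^3·P(S=s)
 = 0·0.15 + 1·0.11 + 8·0.16 + 27·0.13 + 64·0.11 + 125·0.19 + 216·0.15
 = 0 + 0.11 + 1.28 + 3.51 + 7.04 + 23.75 + 32.4
 = 68.09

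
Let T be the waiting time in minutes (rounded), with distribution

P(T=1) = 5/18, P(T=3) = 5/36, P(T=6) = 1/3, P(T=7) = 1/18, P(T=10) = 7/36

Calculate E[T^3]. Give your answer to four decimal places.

E[T^3] = Σ t^3·P(T=t)
 = 1·5/18 + 27·5/36 + 216·1/3 + 343·1/18 + 1000·7/36
 = 5/18 + 15/4 + 72 + 343/18 + 1750/9
 = 10423/36

289.5278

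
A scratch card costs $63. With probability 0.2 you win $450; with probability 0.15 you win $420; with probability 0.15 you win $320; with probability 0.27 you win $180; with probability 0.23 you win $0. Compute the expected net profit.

E[payout] = 450·0.2 + 420·0.15 + 320·0.15 + 180·0.27 + 0·0.23
 = 90 + 63 + 48 + 48.6 + 0
 = 249.6
Net = 249.6 - 63 = 186.6

186.6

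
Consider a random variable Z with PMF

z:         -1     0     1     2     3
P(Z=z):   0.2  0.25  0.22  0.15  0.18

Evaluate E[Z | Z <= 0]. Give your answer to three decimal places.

P(Z <= 0) = 0.2 + 0.25 = 0.45.
E[Z | Z <= 0] = [(-1)·0.2 + 0·0.25] / 0.45
 = -0.2 / 0.45
 = -4/9

-0.444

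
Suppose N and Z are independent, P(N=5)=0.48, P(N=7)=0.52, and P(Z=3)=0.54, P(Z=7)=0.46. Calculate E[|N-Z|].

2.0832

E[|N-Z|] = Σ_n Σ_z |n-z| · P(N=n)P(Z=z)
 = 2·0.2592 + 2·0.2208 + 4·0.2808 + 0·0.2392
 = 0.5184 + 0.4416 + 1.1232 + 0
 = 2.0832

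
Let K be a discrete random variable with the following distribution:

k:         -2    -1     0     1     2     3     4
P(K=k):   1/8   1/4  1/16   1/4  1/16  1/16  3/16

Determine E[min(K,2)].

0.375

E[min(K,2)] = Σ min(k,2)·P(K=k)
 = (-2)·1/8 + (-1)·1/4 + 0·1/16 + 1·1/4 + 2·1/16 + 2·1/16 + 2·3/16
 = (-1/4) + (-1/4) + 0 + 1/4 + 1/8 + 1/8 + 3/8
 = 3/8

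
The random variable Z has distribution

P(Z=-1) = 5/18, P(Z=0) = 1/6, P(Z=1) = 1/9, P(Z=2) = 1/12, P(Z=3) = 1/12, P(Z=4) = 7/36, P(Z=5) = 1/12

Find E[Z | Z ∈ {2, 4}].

P(Z ∈ {2, 4}) = 1/12 + 7/36 = 5/18.
E[Z | Z ∈ {2, 4}] = [2·1/12 + 4·7/36] / (5/18)
 = 17/18 / (5/18)
 = 17/5

3.4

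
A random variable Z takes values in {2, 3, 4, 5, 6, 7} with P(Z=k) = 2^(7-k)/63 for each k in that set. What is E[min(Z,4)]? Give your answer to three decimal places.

2.730

E[min(Z,4)] = Σ min(z,4)·P(Z=z)
 = 2·32/63 + 3·16/63 + 4·8/63 + 4·4/63 + 4·2/63 + 4·1/63
 = 64/63 + 16/21 + 32/63 + 16/63 + 8/63 + 4/63
 = 172/63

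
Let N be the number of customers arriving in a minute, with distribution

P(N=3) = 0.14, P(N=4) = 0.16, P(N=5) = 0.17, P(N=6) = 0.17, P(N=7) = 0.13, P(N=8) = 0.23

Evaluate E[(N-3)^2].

10.2

E[(N-3)^2] = Σ (n-3)^2·P(N=n)
 = 0·0.14 + 1·0.16 + 4·0.17 + 9·0.17 + 16·0.13 + 25·0.23
 = 0 + 0.16 + 0.68 + 1.53 + 2.08 + 5.75
 = 10.2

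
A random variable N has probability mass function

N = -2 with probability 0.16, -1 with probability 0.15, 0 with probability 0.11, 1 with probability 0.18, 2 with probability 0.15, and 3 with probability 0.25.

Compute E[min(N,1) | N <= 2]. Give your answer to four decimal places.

P(N <= 2) = 0.16 + 0.15 + 0.11 + 0.18 + 0.15 = 0.75.
E[min(N,1) | N <= 2] = [(-2)·0.16 + (-1)·0.15 + 0·0.11 + 1·0.18 + 1·0.15] / 0.75
 = -0.14 / 0.75
 = -14/75

-0.1867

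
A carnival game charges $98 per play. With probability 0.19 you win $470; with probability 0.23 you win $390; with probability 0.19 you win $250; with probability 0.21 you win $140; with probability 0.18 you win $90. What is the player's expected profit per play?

E[payout] = 470·0.19 + 390·0.23 + 250·0.19 + 140·0.21 + 90·0.18
 = 89.3 + 89.7 + 47.5 + 29.4 + 16.2
 = 272.1
Net = 272.1 - 98 = 174.1

174.1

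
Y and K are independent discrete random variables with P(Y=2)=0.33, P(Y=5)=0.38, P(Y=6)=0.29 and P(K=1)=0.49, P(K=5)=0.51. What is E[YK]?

E[YK] = Σ_y Σ_k yk · P(Y=y)P(K=k)
 = 2·0.1617 + 10·0.1683 + 5·0.1862 + 25·0.1938 + 6·0.1421 + 30·0.1479
 = 0.3234 + 1.683 + 0.931 + 4.845 + 0.8526 + 4.437
 = 13.072

13.072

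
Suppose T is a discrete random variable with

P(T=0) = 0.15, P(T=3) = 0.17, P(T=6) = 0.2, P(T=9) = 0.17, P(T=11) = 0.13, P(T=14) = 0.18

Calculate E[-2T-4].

E[-2T-4] = Σ (-2t-4)·P(T=t)
 = (-4)·0.15 + (-10)·0.17 + (-16)·0.2 + (-22)·0.17 + (-26)·0.13 + (-32)·0.18
 = (-0.6) + (-1.7) + (-3.2) + (-3.74) + (-3.38) + (-5.76)
 = -18.38

-18.38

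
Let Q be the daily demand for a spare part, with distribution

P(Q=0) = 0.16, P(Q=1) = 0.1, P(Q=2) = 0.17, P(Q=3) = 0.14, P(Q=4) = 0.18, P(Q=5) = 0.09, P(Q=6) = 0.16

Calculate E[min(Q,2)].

E[min(Q,2)] = Σ min(q,2)·P(Q=q)
 = 0·0.16 + 1·0.1 + 2·0.17 + 2·0.14 + 2·0.18 + 2·0.09 + 2·0.16
 = 0 + 0.1 + 0.34 + 0.28 + 0.36 + 0.18 + 0.32
 = 1.58

1.58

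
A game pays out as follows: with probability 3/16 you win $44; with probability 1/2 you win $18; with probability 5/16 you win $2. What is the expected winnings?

17.875

E[payout] = 44·3/16 + 18·1/2 + 2·5/16
 = 33/4 + 9 + 5/8
 = 143/8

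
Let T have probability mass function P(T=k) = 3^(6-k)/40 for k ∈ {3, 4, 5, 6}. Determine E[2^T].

13

E[2^T] = Σ 2^t·P(T=t)
 = 8·27/40 + 16·9/40 + 32·3/40 + 64·1/40
 = 27/5 + 18/5 + 12/5 + 8/5
 = 13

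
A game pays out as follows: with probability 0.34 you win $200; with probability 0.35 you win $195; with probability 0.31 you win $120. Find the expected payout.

173.45

E[payout] = 200·0.34 + 195·0.35 + 120·0.31
 = 68 + 68.25 + 37.2
 = 173.45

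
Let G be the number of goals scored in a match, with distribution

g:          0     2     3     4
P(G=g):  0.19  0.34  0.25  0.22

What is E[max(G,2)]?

E[max(G,2)] = Σ max(g,2)·P(G=g)
 = 2·0.19 + 2·0.34 + 3·0.25 + 4·0.22
 = 0.38 + 0.68 + 0.75 + 0.88
 = 2.69

2.69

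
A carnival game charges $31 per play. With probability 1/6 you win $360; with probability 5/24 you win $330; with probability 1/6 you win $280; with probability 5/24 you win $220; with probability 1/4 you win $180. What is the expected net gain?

E[payout] = 360·1/6 + 330·5/24 + 280·1/6 + 220·5/24 + 180·1/4
 = 60 + 275/4 + 140/3 + 275/6 + 45
 = 1065/4
Net = 1065/4 - 31 = 941/4

235.25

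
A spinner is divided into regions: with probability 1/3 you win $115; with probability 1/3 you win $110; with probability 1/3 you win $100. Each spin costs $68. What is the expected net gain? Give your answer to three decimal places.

E[payout] = 115·1/3 + 110·1/3 + 100·1/3
 = 115/3 + 110/3 + 100/3
 = 325/3
Net = 325/3 - 68 = 121/3

40.333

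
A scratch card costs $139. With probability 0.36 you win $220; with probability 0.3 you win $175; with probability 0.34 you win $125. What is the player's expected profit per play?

E[payout] = 220·0.36 + 175·0.3 + 125·0.34
 = 79.2 + 52.5 + 42.5
 = 174.2
Net = 174.2 - 139 = 35.2

35.2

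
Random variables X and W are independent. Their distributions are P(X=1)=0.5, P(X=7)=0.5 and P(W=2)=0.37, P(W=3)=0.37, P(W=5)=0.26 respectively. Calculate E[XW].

E[XW] = Σ_x Σ_w xw · P(X=x)P(W=w)
 = 2·0.185 + 3·0.185 + 5·0.13 + 14·0.185 + 21·0.185 + 35·0.13
 = 0.37 + 0.555 + 0.65 + 2.59 + 3.885 + 4.55
 = 12.6

12.6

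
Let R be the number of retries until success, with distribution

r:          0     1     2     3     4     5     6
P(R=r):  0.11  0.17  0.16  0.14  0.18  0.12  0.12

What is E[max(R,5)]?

5.12

E[max(R,5)] = Σ max(r,5)·P(R=r)
 = 5·0.11 + 5·0.17 + 5·0.16 + 5·0.14 + 5·0.18 + 5·0.12 + 6·0.12
 = 0.55 + 0.85 + 0.8 + 0.7 + 0.9 + 0.6 + 0.72
 = 5.12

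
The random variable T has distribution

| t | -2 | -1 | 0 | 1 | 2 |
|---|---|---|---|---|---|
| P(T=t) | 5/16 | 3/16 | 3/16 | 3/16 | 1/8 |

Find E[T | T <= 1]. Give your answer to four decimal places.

-0.7143

P(T <= 1) = 5/16 + 3/16 + 3/16 + 3/16 = 7/8.
E[T | T <= 1] = [(-2)·5/16 + (-1)·3/16 + 0·3/16 + 1·3/16] / (7/8)
 = -5/8 / (7/8)
 = -5/7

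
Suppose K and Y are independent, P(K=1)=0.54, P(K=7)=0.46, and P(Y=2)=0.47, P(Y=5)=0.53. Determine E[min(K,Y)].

2.1914

E[min(K,Y)] = Σ_k Σ_y min(k,y) · P(K=k)P(Y=y)
 = 1·0.2538 + 1·0.2862 + 2·0.2162 + 5·0.2438
 = 0.2538 + 0.2862 + 0.4324 + 1.219
 = 2.1914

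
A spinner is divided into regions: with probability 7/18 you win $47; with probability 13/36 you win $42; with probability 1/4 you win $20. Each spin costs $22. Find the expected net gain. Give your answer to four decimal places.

16.4444

E[payout] = 47·7/18 + 42·13/36 + 20·1/4
 = 329/18 + 91/6 + 5
 = 346/9
Net = 346/9 - 22 = 148/9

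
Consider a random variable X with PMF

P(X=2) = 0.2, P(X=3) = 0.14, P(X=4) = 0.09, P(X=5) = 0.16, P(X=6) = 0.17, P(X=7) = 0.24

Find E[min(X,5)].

E[min(X,5)] = Σ min(x,5)·P(X=x)
 = 2·0.2 + 3·0.14 + 4·0.09 + 5·0.16 + 5·0.17 + 5·0.24
 = 0.4 + 0.42 + 0.36 + 0.8 + 0.85 + 1.2
 = 4.03

4.03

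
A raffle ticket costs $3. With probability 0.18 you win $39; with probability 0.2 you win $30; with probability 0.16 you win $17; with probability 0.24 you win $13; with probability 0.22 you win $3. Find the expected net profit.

E[payout] = 39·0.18 + 30·0.2 + 17·0.16 + 13·0.24 + 3·0.22
 = 7.02 + 6 + 2.72 + 3.12 + 0.66
 = 19.52
Net = 19.52 - 3 = 16.52

16.52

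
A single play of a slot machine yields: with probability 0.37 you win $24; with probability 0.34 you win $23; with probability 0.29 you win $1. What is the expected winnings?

E[payout] = 24·0.37 + 23·0.34 + 1·0.29
 = 8.88 + 7.82 + 0.29
 = 16.99

16.99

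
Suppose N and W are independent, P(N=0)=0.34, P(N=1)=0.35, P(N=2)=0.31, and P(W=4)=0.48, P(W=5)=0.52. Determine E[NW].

E[NW] = Σ_n Σ_w nw · P(N=n)P(W=w)
 = 0·0.1632 + 0·0.1768 + 4·0.168 + 5·0.182 + 8·0.1488 + 10·0.1612
 = 0 + 0 + 0.672 + 0.91 + 1.1904 + 1.612
 = 4.3844

4.3844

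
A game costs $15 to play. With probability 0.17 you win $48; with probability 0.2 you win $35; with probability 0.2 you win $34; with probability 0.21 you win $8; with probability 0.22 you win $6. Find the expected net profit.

9.96

E[payout] = 48·0.17 + 35·0.2 + 34·0.2 + 8·0.21 + 6·0.22
 = 8.16 + 7 + 6.8 + 1.68 + 1.32
 = 24.96
Net = 24.96 - 15 = 9.96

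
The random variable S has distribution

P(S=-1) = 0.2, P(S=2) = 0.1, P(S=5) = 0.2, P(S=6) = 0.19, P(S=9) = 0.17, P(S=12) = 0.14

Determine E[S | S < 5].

P(S < 5) = 0.2 + 0.1 = 0.3.
E[S | S < 5] = [(-1)·0.2 + 2·0.1] / 0.3
 = 0 / 0.3
 = 0

0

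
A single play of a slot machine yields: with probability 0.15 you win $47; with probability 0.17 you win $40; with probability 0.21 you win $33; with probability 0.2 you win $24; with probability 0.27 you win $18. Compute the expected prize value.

30.44

E[payout] = 47·0.15 + 40·0.17 + 33·0.21 + 24·0.2 + 18·0.27
 = 7.05 + 6.8 + 6.93 + 4.8 + 4.86
 = 30.44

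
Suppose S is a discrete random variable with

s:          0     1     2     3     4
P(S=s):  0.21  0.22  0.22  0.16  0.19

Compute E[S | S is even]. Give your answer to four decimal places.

P(S is even) = 0.21 + 0.22 + 0.19 = 0.62.
E[S | S is even] = [0·0.21 + 2·0.22 + 4·0.19] / 0.62
 = 1.2 / 0.62
 = 60/31

1.9355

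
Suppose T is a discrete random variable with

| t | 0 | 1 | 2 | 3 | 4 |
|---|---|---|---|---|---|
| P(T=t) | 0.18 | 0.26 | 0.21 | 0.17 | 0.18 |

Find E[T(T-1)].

3.6

E[T(T-1)] = Σ t(t-1)·P(T=t)
 = 0·0.18 + 0·0.26 + 2·0.21 + 6·0.17 + 12·0.18
 = 0 + 0 + 0.42 + 1.02 + 2.16
 = 3.6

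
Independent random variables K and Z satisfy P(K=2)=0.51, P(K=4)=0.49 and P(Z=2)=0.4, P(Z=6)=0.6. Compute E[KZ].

13.112

E[KZ] = Σ_k Σ_z kz · P(K=k)P(Z=z)
 = 4·0.204 + 12·0.306 + 8·0.196 + 24·0.294
 = 0.816 + 3.672 + 1.568 + 7.056
 = 13.112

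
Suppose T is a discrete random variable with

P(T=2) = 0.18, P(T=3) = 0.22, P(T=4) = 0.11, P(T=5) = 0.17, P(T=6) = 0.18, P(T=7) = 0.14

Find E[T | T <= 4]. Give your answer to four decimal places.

P(T <= 4) = 0.18 + 0.22 + 0.11 = 0.51.
E[T | T <= 4] = [2·0.18 + 3·0.22 + 4·0.11] / 0.51
 = 1.46 / 0.51
 = 146/51

2.8627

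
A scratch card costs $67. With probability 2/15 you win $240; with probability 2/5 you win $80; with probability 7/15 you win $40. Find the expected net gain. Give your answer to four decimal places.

15.6667

E[payout] = 240·2/15 + 80·2/5 + 40·7/15
 = 32 + 32 + 56/3
 = 248/3
Net = 248/3 - 67 = 47/3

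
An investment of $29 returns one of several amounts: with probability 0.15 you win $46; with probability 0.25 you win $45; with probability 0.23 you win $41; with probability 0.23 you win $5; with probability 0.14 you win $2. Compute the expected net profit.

E[payout] = 46·0.15 + 45·0.25 + 41·0.23 + 5·0.23 + 2·0.14
 = 6.9 + 11.25 + 9.43 + 1.15 + 0.28
 = 29.01
Net = 29.01 - 29 = 0.01

0.01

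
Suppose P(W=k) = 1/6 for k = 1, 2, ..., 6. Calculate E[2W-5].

E[2W-5] = Σ (2w-5)·P(W=w)
 = (-3)·1/6 + (-1)·1/6 + 1·1/6 + 3·1/6 + 5·1/6 + 7·1/6
 = (-1/2) + (-1/6) + 1/6 + 1/2 + 5/6 + 7/6
 = 2

2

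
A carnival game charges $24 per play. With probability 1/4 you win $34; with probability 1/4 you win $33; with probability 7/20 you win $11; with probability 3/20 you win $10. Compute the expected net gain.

-1.9

E[payout] = 34·1/4 + 33·1/4 + 11·7/20 + 10·3/20
 = 17/2 + 33/4 + 77/20 + 3/2
 = 221/10
Net = 221/10 - 24 = -19/10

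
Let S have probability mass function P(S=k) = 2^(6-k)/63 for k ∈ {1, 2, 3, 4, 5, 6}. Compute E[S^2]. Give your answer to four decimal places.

5.0476

E[S^2] = Σ s^2·P(S=s)
 = 1·32/63 + 4·16/63 + 9·8/63 + 16·4/63 + 25·2/63 + 36·1/63
 = 32/63 + 64/63 + 8/7 + 64/63 + 50/63 + 4/7
 = 106/21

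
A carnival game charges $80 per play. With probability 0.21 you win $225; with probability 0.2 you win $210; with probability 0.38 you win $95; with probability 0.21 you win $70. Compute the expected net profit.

E[payout] = 225·0.21 + 210·0.2 + 95·0.38 + 70·0.21
 = 47.25 + 42 + 36.1 + 14.7
 = 140.05
Net = 140.05 - 80 = 60.05

60.05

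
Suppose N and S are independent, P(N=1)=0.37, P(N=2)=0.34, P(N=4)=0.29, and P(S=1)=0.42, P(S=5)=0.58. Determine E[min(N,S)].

E[min(N,S)] = Σ_n Σ_s min(n,s) · P(N=n)P(S=s)
 = 1·0.1554 + 1·0.2146 + 1·0.1428 + 2·0.1972 + 1·0.1218 + 4·0.1682
 = 0.1554 + 0.2146 + 0.1428 + 0.3944 + 0.1218 + 0.6728
 = 1.7018

1.7018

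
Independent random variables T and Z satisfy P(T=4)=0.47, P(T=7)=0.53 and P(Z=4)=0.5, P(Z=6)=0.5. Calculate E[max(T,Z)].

E[max(T,Z)] = Σ_t Σ_z max(t,z) · P(T=t)P(Z=z)
 = 4·0.235 + 6·0.235 + 7·0.265 + 7·0.265
 = 0.94 + 1.41 + 1.855 + 1.855
 = 6.06

6.06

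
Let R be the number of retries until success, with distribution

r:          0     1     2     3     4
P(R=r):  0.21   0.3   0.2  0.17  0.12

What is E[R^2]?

4.55

E[R^2] = Σ r^2·P(R=r)
 = 0·0.21 + 1·0.3 + 4·0.2 + 9·0.17 + 16·0.12
 = 0 + 0.3 + 0.8 + 1.53 + 1.92
 = 4.55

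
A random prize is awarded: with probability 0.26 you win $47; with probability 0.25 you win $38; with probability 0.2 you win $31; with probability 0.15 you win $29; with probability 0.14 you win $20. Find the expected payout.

E[payout] = 47·0.26 + 38·0.25 + 31·0.2 + 29·0.15 + 20·0.14
 = 12.22 + 9.5 + 6.2 + 4.35 + 2.8
 = 35.07

35.07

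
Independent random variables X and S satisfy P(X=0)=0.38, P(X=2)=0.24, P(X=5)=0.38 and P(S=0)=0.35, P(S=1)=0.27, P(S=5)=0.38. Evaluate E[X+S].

E[X+S] = Σ_x Σ_s (x+s) · P(X=x)P(S=s)
 = 0·0.133 + 1·0.1026 + 5·0.1444 + 2·0.084 + 3·0.0648 + 7·0.0912 + 5·0.133 + 6·0.1026 + 10·0.1444
 = 0 + 0.1026 + 0.722 + 0.168 + 0.1944 + 0.6384 + 0.665 + 0.6156 + 1.444
 = 4.55

4.55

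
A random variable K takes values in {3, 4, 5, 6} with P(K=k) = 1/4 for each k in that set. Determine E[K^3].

E[K^3] = Σ k^3·P(K=k)
 = 27·1/4 + 64·1/4 + 125·1/4 + 216·1/4
 = 27/4 + 16 + 125/4 + 54
 = 108

108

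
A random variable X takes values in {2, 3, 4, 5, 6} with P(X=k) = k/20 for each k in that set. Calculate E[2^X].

32

E[2^X] = Σ 2^x·P(X=x)
 = 4·1/10 + 8·3/20 + 16·1/5 + 32·1/4 + 64·3/10
 = 2/5 + 6/5 + 16/5 + 8 + 96/5
 = 32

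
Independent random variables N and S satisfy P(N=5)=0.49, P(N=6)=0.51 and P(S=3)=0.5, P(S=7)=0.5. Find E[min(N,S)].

E[min(N,S)] = Σ_n Σ_s min(n,s) · P(N=n)P(S=s)
 = 3·0.245 + 5·0.245 + 3·0.255 + 6·0.255
 = 0.735 + 1.225 + 0.765 + 1.53
 = 4.255

4.255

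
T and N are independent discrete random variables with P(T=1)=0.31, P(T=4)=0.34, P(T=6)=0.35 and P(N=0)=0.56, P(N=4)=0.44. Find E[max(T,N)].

E[max(T,N)] = Σ_t Σ_n max(t,n) · P(T=t)P(N=n)
 = 1·0.1736 + 4·0.1364 + 4·0.1904 + 4·0.1496 + 6·0.196 + 6·0.154
 = 0.1736 + 0.5456 + 0.7616 + 0.5984 + 1.176 + 0.924
 = 4.1792

4.1792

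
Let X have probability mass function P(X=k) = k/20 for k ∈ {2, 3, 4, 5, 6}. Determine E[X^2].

22

E[X^2] = Σ x^2·P(X=x)
 = 4·1/10 + 9·3/20 + 16·1/5 + 25·1/4 + 36·3/10
 = 2/5 + 27/20 + 16/5 + 25/4 + 54/5
 = 22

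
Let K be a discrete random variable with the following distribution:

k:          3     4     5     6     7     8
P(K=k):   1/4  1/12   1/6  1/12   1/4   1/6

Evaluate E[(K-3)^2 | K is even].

P(K is even) = 1/12 + 1/12 + 1/6 = 1/3.
E[(K-3)^2 | K is even] = [1·1/12 + 9·1/12 + 25·1/6] / (1/3)
 = 5 / (1/3)
 = 15

15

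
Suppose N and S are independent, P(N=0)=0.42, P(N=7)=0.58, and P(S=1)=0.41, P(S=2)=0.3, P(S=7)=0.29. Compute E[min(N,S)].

E[min(N,S)] = Σ_n Σ_s min(n,s) · P(N=n)P(S=s)
 = 0·0.1722 + 0·0.126 + 0·0.1218 + 1·0.2378 + 2·0.174 + 7·0.1682
 = 0 + 0 + 0 + 0.2378 + 0.348 + 1.1774
 = 1.7632

1.7632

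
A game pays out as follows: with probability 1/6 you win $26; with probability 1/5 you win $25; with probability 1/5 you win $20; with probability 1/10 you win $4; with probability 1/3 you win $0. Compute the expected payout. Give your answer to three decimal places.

13.733

E[payout] = 26·1/6 + 25·1/5 + 20·1/5 + 4·1/10 + 0·1/3
 = 13/3 + 5 + 4 + 2/5 + 0
 = 206/15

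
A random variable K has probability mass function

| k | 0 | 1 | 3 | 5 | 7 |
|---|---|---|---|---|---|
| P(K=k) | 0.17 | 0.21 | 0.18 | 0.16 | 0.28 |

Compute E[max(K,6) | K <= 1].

P(K <= 1) = 0.17 + 0.21 = 0.38.
E[max(K,6) | K <= 1] = [6·0.17 + 6·0.21] / 0.38
 = 2.28 / 0.38
 = 6

6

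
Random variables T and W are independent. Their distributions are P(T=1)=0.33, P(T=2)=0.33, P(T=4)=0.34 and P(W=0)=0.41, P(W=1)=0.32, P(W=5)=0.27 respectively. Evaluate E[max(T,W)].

E[max(T,W)] = Σ_t Σ_w max(t,w) · P(T=t)P(W=w)
 = 1·0.1353 + 1·0.1056 + 5·0.0891 + 2·0.1353 + 2·0.1056 + 5·0.0891 + 4·0.1394 + 4·0.1088 + 5·0.0918
 = 0.1353 + 0.1056 + 0.4455 + 0.2706 + 0.2112 + 0.4455 + 0.5576 + 0.4352 + 0.459
 = 3.0655

3.0655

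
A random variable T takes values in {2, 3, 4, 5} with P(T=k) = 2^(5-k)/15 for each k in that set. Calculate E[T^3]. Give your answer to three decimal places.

28.333

E[T^3] = Σ t^3·P(T=t)
 = 8·8/15 + 27·4/15 + 64·2/15 + 125·1/15
 = 64/15 + 36/5 + 128/15 + 25/3
 = 85/3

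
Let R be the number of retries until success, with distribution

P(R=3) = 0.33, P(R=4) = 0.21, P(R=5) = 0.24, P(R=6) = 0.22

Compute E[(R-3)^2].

3.15

E[(R-3)^2] = Σ (r-3)^2·P(R=r)
 = 0·0.33 + 1·0.21 + 4·0.24 + 9·0.22
 = 0 + 0.21 + 0.96 + 1.98
 = 3.15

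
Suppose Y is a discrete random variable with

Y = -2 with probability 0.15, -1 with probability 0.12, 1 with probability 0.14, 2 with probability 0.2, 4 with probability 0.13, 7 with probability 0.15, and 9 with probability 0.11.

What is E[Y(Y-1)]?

E[Y(Y-1)] = Σ y(y-1)·P(Y=y)
 = 6·0.15 + 2·0.12 + 0·0.14 + 2·0.2 + 12·0.13 + 42·0.15 + 72·0.11
 = 0.9 + 0.24 + 0 + 0.4 + 1.56 + 6.3 + 7.92
 = 17.32

17.32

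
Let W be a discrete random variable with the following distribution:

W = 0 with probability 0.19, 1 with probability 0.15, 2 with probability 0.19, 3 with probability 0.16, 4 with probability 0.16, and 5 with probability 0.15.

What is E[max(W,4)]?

4.15

E[max(W,4)] = Σ max(w,4)·P(W=w)
 = 4·0.19 + 4·0.15 + 4·0.19 + 4·0.16 + 4·0.16 + 5·0.15
 = 0.76 + 0.6 + 0.76 + 0.64 + 0.64 + 0.75
 = 4.15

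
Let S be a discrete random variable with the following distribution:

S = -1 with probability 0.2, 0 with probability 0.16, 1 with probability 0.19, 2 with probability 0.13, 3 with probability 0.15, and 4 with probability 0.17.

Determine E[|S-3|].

E[|S-3|] = Σ |s-3|·P(S=s)
 = 4·0.2 + 3·0.16 + 2·0.19 + 1·0.13 + 0·0.15 + 1·0.17
 = 0.8 + 0.48 + 0.38 + 0.13 + 0 + 0.17
 = 1.96

1.96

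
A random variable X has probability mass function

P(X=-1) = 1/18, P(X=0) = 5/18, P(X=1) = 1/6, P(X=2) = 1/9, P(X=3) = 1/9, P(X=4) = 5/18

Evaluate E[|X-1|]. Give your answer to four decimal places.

1.5556

E[|X-1|] = Σ |x-1|·P(X=x)
 = 2·1/18 + 1·5/18 + 0·1/6 + 1·1/9 + 2·1/9 + 3·5/18
 = 1/9 + 5/18 + 0 + 1/9 + 2/9 + 5/6
 = 14/9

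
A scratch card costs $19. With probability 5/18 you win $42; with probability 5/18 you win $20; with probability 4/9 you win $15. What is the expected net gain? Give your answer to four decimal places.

4.8889

E[payout] = 42·5/18 + 20·5/18 + 15·4/9
 = 35/3 + 50/9 + 20/3
 = 215/9
Net = 215/9 - 19 = 44/9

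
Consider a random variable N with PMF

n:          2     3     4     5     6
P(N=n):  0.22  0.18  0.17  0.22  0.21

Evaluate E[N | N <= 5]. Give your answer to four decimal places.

P(N <= 5) = 0.22 + 0.18 + 0.17 + 0.22 = 0.79.
E[N | N <= 5] = [2·0.22 + 3·0.18 + 4·0.17 + 5·0.22] / 0.79
 = 2.76 / 0.79
 = 276/79

3.4937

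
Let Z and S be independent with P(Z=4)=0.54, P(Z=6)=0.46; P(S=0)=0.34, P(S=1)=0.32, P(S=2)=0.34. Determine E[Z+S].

5.92

E[Z+S] = Σ_z Σ_s (z+s) · P(Z=z)P(S=s)
 = 4·0.1836 + 5·0.1728 + 6·0.1836 + 6·0.1564 + 7·0.1472 + 8·0.1564
 = 0.7344 + 0.864 + 1.1016 + 0.9384 + 1.0304 + 1.2512
 = 5.92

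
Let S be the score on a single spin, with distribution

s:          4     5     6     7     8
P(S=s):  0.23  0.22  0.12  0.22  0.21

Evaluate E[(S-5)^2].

E[(S-5)^2] = Σ (s-5)^2·P(S=s)
 = 1·0.23 + 0·0.22 + 1·0.12 + 4·0.22 + 9·0.21
 = 0.23 + 0 + 0.12 + 0.88 + 1.89
 = 3.12

3.12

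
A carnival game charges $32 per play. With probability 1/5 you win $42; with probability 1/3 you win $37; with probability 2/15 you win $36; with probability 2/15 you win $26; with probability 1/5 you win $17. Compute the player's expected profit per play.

0.4

E[payout] = 42·1/5 + 37·1/3 + 36·2/15 + 26·2/15 + 17·1/5
 = 42/5 + 37/3 + 24/5 + 52/15 + 17/5
 = 162/5
Net = 162/5 - 32 = 2/5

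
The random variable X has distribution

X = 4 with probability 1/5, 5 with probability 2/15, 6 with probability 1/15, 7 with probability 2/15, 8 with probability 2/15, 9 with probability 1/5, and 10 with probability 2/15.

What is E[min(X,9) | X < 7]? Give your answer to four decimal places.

P(X < 7) = 1/5 + 2/15 + 1/15 = 2/5.
E[min(X,9) | X < 7] = [4·1/5 + 5·2/15 + 6·1/15] / (2/5)
 = 28/15 / (2/5)
 = 14/3

4.6667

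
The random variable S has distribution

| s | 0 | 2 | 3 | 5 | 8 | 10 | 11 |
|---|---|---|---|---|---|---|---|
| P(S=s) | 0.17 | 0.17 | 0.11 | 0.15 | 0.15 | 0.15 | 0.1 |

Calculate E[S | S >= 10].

10.4

P(S >= 10) = 0.15 + 0.1 = 0.25.
E[S | S >= 10] = [10·0.15 + 11·0.1] / 0.25
 = 2.6 / 0.25
 = 52/5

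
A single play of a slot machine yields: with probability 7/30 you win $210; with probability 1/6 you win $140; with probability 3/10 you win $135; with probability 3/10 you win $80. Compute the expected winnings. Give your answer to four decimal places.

E[payout] = 210·7/30 + 140·1/6 + 135·3/10 + 80·3/10
 = 49 + 70/3 + 81/2 + 24
 = 821/6

136.8333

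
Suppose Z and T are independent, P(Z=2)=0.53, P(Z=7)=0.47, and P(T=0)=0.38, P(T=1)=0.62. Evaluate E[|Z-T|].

3.73

E[|Z-T|] = Σ_z Σ_t |z-t| · P(Z=z)P(T=t)
 = 2·0.2014 + 1·0.3286 + 7·0.1786 + 6·0.2914
 = 0.4028 + 0.3286 + 1.2502 + 1.7484
 = 3.73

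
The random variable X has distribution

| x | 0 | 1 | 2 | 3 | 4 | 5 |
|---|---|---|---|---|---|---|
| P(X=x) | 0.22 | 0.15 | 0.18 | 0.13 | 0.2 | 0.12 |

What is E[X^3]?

E[X^3] = Σ x^3·P(X=x)
 = 0·0.22 + 1·0.15 + 8·0.18 + 27·0.13 + 64·0.2 + 125·0.12
 = 0 + 0.15 + 1.44 + 3.51 + 12.8 + 15
 = 32.9

32.9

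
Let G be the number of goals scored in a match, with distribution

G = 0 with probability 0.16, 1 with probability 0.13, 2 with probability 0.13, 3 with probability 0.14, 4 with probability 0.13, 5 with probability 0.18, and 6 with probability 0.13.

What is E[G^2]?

E[G^2] = Σ g^2·P(G=g)
 = 0·0.16 + 1·0.13 + 4·0.13 + 9·0.14 + 16·0.13 + 25·0.18 + 36·0.13
 = 0 + 0.13 + 0.52 + 1.26 + 2.08 + 4.5 + 4.68
 = 13.17

13.17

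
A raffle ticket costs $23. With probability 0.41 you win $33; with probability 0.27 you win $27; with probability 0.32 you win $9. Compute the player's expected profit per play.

E[payout] = 33·0.41 + 27·0.27 + 9·0.32
 = 13.53 + 7.29 + 2.88
 = 23.7
Net = 23.7 - 23 = 0.7

0.7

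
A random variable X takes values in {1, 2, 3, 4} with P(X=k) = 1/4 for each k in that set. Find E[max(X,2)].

2.75

E[max(X,2)] = Σ max(x,2)·P(X=x)
 = 2·1/4 + 2·1/4 + 3·1/4 + 4·1/4
 = 1/2 + 1/2 + 3/4 + 1
 = 11/4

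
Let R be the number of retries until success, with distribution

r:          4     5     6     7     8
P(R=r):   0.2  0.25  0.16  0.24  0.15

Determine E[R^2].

36.57

E[R^2] = Σ r^2·P(R=r)
 = 16·0.2 + 25·0.25 + 36·0.16 + 49·0.24 + 64·0.15
 = 3.2 + 6.25 + 5.76 + 11.76 + 9.6
 = 36.57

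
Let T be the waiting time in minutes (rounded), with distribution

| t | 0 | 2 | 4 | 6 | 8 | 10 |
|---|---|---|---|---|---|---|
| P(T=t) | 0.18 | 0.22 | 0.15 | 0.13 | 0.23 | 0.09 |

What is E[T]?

E[T] = Σ t·P(T=t)
 = 0·0.18 + 2·0.22 + 4·0.15 + 6·0.13 + 8·0.23 + 10·0.09
 = 0 + 0.44 + 0.6 + 0.78 + 1.84 + 0.9
 = 4.56

4.56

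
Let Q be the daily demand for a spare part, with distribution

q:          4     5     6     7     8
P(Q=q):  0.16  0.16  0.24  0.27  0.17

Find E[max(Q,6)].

E[max(Q,6)] = Σ max(q,6)·P(Q=q)
 = 6·0.16 + 6·0.16 + 6·0.24 + 7·0.27 + 8·0.17
 = 0.96 + 0.96 + 1.44 + 1.89 + 1.36
 = 6.61

6.61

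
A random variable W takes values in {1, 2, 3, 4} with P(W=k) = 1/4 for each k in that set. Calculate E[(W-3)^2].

E[(W-3)^2] = Σ (w-3)^2·P(W=w)
 = 4·1/4 + 1·1/4 + 0·1/4 + 1·1/4
 = 1 + 1/4 + 0 + 1/4
 = 3/2

1.5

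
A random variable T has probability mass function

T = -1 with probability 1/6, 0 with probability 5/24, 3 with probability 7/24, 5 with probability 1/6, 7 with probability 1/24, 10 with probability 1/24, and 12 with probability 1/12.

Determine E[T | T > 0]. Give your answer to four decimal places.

P(T > 0) = 7/24 + 1/6 + 1/24 + 1/24 + 1/12 = 5/8.
E[T | T > 0] = [3·7/24 + 5·1/6 + 7·1/24 + 10·1/24 + 12·1/12] / (5/8)
 = 41/12 / (5/8)
 = 82/15

5.4667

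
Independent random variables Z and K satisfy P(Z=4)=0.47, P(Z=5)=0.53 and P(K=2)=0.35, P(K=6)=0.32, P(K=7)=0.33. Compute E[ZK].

22.3329

E[ZK] = Σ_z Σ_k zk · P(Z=z)P(K=k)
 = 8·0.1645 + 24·0.1504 + 28·0.1551 + 10·0.1855 + 30·0.1696 + 35·0.1749
 = 1.316 + 3.6096 + 4.3428 + 1.855 + 5.088 + 6.1215
 = 22.3329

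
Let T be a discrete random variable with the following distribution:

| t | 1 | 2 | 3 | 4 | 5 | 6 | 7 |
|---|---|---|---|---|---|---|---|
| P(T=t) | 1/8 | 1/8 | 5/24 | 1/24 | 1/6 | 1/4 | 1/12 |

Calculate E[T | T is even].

P(T is even) = 1/8 + 1/24 + 1/4 = 5/12.
E[T | T is even] = [2·1/8 + 4·1/24 + 6·1/4] / (5/12)
 = 23/12 / (5/12)
 = 23/5

4.6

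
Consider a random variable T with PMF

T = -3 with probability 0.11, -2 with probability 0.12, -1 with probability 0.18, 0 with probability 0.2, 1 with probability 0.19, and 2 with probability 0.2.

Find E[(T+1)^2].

3.32

E[(T+1)^2] = Σ (t+1)^2·P(T=t)
 = 4·0.11 + 1·0.12 + 0·0.18 + 1·0.2 + 4·0.19 + 9·0.2
 = 0.44 + 0.12 + 0 + 0.2 + 0.76 + 1.8
 = 3.32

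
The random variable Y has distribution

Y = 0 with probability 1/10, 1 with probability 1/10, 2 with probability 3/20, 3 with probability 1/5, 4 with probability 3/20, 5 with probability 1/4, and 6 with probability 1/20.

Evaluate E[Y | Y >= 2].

3.8125

P(Y >= 2) = 3/20 + 1/5 + 3/20 + 1/4 + 1/20 = 4/5.
E[Y | Y >= 2] = [2·3/20 + 3·1/5 + 4·3/20 + 5·1/4 + 6·1/20] / (4/5)
 = 61/20 / (4/5)
 = 61/16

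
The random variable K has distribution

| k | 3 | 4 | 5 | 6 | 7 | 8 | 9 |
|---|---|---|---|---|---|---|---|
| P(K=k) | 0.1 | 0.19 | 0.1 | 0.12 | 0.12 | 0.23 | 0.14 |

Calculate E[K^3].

E[K^3] = Σ k^3·P(K=k)
 = 27·0.1 + 64·0.19 + 125·0.1 + 216·0.12 + 343·0.12 + 512·0.23 + 729·0.14
 = 2.7 + 12.16 + 12.5 + 25.92 + 41.16 + 117.76 + 102.06
 = 314.26

314.26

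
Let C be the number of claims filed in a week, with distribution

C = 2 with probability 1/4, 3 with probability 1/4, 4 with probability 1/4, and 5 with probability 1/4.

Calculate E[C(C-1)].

10

E[C(C-1)] = Σ c(c-1)·P(C=c)
 = 2·1/4 + 6·1/4 + 12·1/4 + 20·1/4
 = 1/2 + 3/2 + 3 + 5
 = 10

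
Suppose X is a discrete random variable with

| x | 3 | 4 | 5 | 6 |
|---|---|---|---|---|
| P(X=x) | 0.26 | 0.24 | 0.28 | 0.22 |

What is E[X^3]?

104.9

E[X^3] = Σ x^3·P(X=x)
 = 27·0.26 + 64·0.24 + 125·0.28 + 216·0.22
 = 7.02 + 15.36 + 35 + 47.52
 = 104.9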